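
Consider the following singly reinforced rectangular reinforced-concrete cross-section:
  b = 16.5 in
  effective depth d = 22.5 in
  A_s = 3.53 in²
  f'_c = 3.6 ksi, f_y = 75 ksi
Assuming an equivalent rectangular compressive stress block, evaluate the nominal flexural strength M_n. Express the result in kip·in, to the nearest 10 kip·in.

T = A_s f_y = 3.53 × 75 = 264.75 kips.
a = T/(0.85 f'_c b) = 264.75/(0.85 × 3.6 × 16.5) = 5.244 in.
M_n = T(d − a/2) = 264.75 × (22.5 − 2.622) = 5262.7 kip·in.

M_n ≈ 5260 kip·in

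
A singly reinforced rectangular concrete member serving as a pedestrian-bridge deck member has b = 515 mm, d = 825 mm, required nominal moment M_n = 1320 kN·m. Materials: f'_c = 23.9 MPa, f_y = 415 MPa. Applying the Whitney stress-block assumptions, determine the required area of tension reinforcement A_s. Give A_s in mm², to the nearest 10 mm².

With M_n = 0.85 f'_c a b (d − a/2), solve the quadratic for a:
a = d − √(d² − 2M_n/(0.85 f'_c b)) = 825 − √(825² − 2 × 1320×10⁶/(0.85 × 23.9 × 515)) = 170.56 mm.
A_s = 0.85 f'_c a b / f_y = 0.85 × 23.9 × 170.56 × 515 / 415 = 4299.8 mm².

A_s ≈ 4300 mm²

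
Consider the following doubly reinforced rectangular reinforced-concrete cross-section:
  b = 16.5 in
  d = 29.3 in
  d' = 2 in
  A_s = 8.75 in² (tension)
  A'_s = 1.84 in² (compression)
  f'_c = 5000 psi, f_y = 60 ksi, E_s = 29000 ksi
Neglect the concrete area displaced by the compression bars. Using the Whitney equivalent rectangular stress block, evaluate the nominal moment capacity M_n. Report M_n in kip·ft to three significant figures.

M_n ≈ 1160 kip·ft

Assume both steels yield.
a = (A_s − A'_s) f_y/(0.85 f'_c b) = (8.75 − 1.84) × 60/(0.85 × 5 × 16.5) = 5.912 in.
c = a/β₁ = 5.912/0.8 = 7.390 in; ε'_s = 0.003(c − d')/c = 0.0022 ≥ ε_y = 0.0021, so the compression steel yields.
M_n = (A_s − A'_s) f_y (d − a/2) + A'_s f_y (d − d') = 414.6 × (29.3 − 2.956) + 110.4 × (29.3 − 2) = 10922.2 + 3013.9 = 13936.1 kip·in = 13936.1/12 = 1161.34 kip·ft.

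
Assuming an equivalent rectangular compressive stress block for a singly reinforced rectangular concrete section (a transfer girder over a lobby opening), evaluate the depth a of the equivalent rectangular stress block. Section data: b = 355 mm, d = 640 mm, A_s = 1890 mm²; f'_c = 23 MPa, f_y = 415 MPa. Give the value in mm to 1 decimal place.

T = A_s f_y = 1890 × 415 = 784350 N = 784.35 kN.
Setting C = 0.85 f'_c a b equal to T: a = 784350/(0.85 × 23 × 355) = 113.0 mm.

a ≈ 113.0 mm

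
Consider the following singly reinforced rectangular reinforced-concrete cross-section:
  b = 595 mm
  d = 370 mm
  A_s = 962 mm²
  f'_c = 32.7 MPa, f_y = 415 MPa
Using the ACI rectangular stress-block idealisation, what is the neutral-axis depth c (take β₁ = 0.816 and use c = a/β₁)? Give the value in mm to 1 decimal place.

c ≈ 29.6 mm

T = A_s f_y = 962 × 415 = 399230 N = 399.23 kN.
Setting C = 0.85 f'_c a b equal to T: a = 399230/(0.85 × 32.7 × 595) = 24.140 mm.
With β₁ = 0.816, c = a/β₁ = 24.140/0.816 = 29.6 mm.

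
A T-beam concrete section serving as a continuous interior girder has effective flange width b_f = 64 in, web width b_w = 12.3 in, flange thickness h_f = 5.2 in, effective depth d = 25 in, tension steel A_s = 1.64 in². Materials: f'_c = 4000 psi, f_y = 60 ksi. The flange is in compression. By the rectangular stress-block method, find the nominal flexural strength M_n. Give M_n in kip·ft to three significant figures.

Tension: T = A_s f_y = 1.64 × 60 = 98.4 kips.
Try a within the flange: a = T/(0.85 f'_c b_f) = 98.4/(0.85 × 4 × 64) = 0.452 in.
Since a = 0.452 ≤ h_f = 5.2 in, the stress block lies entirely in the flange; analyse as a rectangular beam of width b_f.
M_n = T(d − a/2) = 98.4 × (25 − 0.226) = 2437.8 kip·in.
M_n = 2437.8/12 = 203.15 kip·ft.

M_n ≈ 203 kip·ft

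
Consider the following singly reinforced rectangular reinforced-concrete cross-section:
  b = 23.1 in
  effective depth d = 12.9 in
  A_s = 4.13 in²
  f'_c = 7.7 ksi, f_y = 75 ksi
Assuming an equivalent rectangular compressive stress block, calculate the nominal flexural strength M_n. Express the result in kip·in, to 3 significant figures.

T = A_s f_y = 4.13 × 75 = 309.75 kips.
a = T/(0.85 f'_c b) = 309.75/(0.85 × 7.7 × 23.1) = 2.049 in.
M_n = T(d − a/2) = 309.75 × (12.9 − 1.0245) = 3678.4 kip·in.

M_n ≈ 3680 kip·in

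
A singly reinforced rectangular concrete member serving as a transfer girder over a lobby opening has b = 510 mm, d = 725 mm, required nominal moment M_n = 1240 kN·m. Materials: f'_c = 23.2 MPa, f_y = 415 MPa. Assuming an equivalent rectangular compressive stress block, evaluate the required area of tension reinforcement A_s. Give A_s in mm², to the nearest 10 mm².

A_s ≈ 4770 mm²

With M_n = 0.85 f'_c a b (d − a/2), solve the quadratic for a:
a = d − √(d² − 2M_n/(0.85 f'_c b)) = 725 − √(725² − 2 × 1240×10⁶/(0.85 × 23.2 × 510)) = 196.76 mm.
A_s = 0.85 f'_c a b / f_y = 0.85 × 23.2 × 196.76 × 510 / 415 = 4768.3 mm².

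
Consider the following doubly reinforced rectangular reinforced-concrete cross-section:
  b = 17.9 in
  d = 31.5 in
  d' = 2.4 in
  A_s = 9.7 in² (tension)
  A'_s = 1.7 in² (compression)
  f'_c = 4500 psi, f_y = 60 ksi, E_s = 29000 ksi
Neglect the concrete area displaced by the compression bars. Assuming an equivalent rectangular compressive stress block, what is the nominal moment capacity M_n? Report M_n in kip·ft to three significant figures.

M_n ≈ 1370 kip·ft

Assume both steels yield.
a = (A_s − A'_s) f_y/(0.85 f'_c b) = (9.7 − 1.7) × 60/(0.85 × 4.5 × 17.9) = 7.011 in.
c = a/β₁ = 7.011/0.825 = 8.498 in; ε'_s = 0.003(c − d')/c = 0.0022 ≥ ε_y = 0.0021, so the compression steel yields.
M_n = (A_s − A'_s) f_y (d − a/2) + A'_s f_y (d − d') = 480 × (31.5 − 3.5055) + 102 × (31.5 − 2.4) = 13437.4 + 2968.2 = 16405.6 kip·in = 16405.6/12 = 1367.13 kip·ft.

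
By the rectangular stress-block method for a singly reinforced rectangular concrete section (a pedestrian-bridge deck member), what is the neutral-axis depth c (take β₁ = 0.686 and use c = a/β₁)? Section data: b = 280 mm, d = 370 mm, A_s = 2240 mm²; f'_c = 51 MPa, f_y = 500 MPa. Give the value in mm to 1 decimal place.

c ≈ 134.5 mm

T = A_s f_y = 2240 × 500 = 1120000 N = 1120 kN.
Setting C = 0.85 f'_c a b equal to T: a = 1120000/(0.85 × 51 × 280) = 92.272 mm.
With β₁ = 0.686, c = a/β₁ = 92.272/0.686 = 134.5 mm.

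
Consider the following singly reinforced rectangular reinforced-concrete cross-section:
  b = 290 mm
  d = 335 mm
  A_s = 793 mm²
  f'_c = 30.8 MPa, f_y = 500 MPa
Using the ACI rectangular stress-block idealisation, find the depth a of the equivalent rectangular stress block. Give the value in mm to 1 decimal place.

a ≈ 52.2 mm

T = A_s f_y = 793 × 500 = 396500 N = 396.5 kN.
Setting C = 0.85 f'_c a b equal to T: a = 396500/(0.85 × 30.8 × 290) = 52.2 mm.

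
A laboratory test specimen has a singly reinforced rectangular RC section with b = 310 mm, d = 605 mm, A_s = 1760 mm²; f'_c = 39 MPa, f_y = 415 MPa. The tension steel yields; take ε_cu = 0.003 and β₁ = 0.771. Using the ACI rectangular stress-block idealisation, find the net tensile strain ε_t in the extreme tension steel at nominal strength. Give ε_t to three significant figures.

a = A_s f_y/(0.85 f'_c b) = 71.07 mm.
β₁ = 0.771, so c = a/β₁ = 71.07/0.771 = 92.18 mm.
From the linear strain diagram with ε_cu = 0.003: ε_t = 0.003 (d − c)/c = 0.003 × (605 − 92.18)/92.18 = 0.0167.
Since ε_t ≥ 0.005, the section is tension-controlled.

ε_t ≈ 0.0167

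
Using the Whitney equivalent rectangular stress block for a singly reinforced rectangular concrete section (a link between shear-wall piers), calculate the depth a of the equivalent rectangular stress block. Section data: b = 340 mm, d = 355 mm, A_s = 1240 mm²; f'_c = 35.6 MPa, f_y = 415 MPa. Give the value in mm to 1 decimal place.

T = A_s f_y = 1240 × 415 = 514600 N = 514.6 kN.
Setting C = 0.85 f'_c a b equal to T: a = 514600/(0.85 × 35.6 × 340) = 50.0 mm.

a ≈ 50.0 mm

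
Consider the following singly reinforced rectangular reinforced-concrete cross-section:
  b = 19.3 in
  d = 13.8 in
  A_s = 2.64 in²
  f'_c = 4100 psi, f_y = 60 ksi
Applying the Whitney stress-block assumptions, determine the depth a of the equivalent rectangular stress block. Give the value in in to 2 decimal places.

a ≈ 2.36 in

T = A_s f_y = 2.64 × 60 = 158.4 kips.
a = T/(0.85 f'_c b) = 158.4/(0.85 × 4.1 × 19.3) = 2.36 in.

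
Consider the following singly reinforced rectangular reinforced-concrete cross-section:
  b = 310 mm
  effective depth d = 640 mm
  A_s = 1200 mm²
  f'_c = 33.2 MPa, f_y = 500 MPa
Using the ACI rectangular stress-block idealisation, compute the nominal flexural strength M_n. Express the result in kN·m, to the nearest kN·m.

M_n ≈ 363 kN·m

T = A_s f_y = 1200 × 500 = 600000 N = 600 kN.
From C = T: a = T/(0.85 f'_c b) = 600000/(0.85 × 33.2 × 310) = 68.59 mm.
M_n = T(d − a/2) = 600 kN × (640 − 34.295) mm = 363.42 kN·m.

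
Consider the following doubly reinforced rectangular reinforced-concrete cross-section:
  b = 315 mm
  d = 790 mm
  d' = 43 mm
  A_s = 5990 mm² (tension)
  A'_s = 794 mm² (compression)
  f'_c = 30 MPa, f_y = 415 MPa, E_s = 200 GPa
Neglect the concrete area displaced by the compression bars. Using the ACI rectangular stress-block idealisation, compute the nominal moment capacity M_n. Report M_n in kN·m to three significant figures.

M_n ≈ 1660 kN·m

Assume both tension and compression steel yield.
Net tension couple steel: A_s − A'_s = 5196 mm².
a = (A_s − A'_s) f_y / (0.85 f'_c b) = 2156340/(0.85 × 30 × 315) = 268.45 mm.
c = a/β₁ = 268.45/0.836 = 321.11 mm; ε'_s = 0.003(c − d')/c = 0.0026 ≥ f_y/E_s = 0.0021, so compression steel does yield.
M_n = (A_s − A'_s) f_y (d − a/2) + A'_s f_y (d − d') = [2156340 × (790 − 134.225) + 329510 × (790 − 43)] × 10⁻⁶ = 1414.07 + 246.14 = 1660.21 kN·m.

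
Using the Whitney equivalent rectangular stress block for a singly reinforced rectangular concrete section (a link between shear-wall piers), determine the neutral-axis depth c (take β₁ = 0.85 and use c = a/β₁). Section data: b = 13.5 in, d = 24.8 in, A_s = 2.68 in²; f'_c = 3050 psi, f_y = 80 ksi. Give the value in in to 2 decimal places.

c ≈ 7.21 in

T = A_s f_y = 2.68 × 80 = 214.4 kips.
a = T/(0.85 f'_c b) = 214.4/(0.85 × 3.05 × 13.5) = 6.1259 in.
With β₁ = 0.85, c = a/β₁ = 6.1259/0.85 = 7.21 in.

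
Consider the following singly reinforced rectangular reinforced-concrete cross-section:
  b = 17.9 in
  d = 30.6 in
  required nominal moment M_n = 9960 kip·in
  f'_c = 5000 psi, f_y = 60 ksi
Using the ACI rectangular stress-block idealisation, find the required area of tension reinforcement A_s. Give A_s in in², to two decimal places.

A_s ≈ 5.87 in²

From M_n = 0.85 f'_c a b (d − a/2):
a = d − √(d² − 2M_n/(0.85 f'_c b)) = 30.6 − √(30.6² − 2 × 9960/(0.85 × 5 × 17.9)) = 4.629 in.
A_s = 0.85 f'_c a b / f_y = 0.85 × 5 × 4.629 × 17.9 / 60 = 5.869 in².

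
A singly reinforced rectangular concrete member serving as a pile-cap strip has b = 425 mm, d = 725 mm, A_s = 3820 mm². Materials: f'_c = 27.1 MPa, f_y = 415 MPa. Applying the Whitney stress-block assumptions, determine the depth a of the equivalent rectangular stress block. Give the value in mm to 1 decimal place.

T = A_s f_y = 3820 × 415 = 1585300 N = 1585.3 kN.
Setting C = 0.85 f'_c a b equal to T: a = 1585300/(0.85 × 27.1 × 425) = 161.9 mm.

a ≈ 161.9 mm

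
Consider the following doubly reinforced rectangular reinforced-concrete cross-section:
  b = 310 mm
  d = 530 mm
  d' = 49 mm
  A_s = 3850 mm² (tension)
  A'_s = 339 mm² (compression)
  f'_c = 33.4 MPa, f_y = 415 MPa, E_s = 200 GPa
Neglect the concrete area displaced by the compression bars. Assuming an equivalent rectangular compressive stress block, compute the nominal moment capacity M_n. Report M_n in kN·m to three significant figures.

Assume both tension and compression steel yield.
Net tension couple steel: A_s − A'_s = 3511 mm².
a = (A_s − A'_s) f_y / (0.85 f'_c b) = 1457065/(0.85 × 33.4 × 310) = 165.56 mm.
c = a/β₁ = 165.56/0.811 = 204.14 mm; ε'_s = 0.003(c − d')/c = 0.0023 ≥ f_y/E_s = 0.0021, so compression steel does yield.
M_n = (A_s − A'_s) f_y (d − a/2) + A'_s f_y (d − d') = [1457065 × (530 − 82.78) + 140685 × (530 − 49)] × 10⁻⁶ = 651.63 + 67.67 = 719.30 kN·m.

M_n ≈ 719 kN·m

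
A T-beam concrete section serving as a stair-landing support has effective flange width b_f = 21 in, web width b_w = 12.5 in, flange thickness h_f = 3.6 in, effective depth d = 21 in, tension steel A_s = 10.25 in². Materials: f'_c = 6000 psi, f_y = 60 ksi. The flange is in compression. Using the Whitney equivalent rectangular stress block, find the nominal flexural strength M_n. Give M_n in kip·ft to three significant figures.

Tension: T = A_s f_y = 10.25 × 60 = 615 kips.
Try a within the flange: a = T/(0.85 f'_c b_f) = 615/(0.85 × 6 × 21) = 5.742 in.
a = 5.742 > h_f = 3.6 in: the block extends into the web. Split into flange-overhang and web parts.
C_f = 0.85 f'_c (b_f − b_w) h_f = 0.85 × 6 × (21 − 12.5) × 3.6 = 156.1 kips.
Remaining web compression depth: a_w = (T − C_f)/(0.85 f'_c b_w) = (615 − 156.1)/(0.85 × 6 × 12.5) = 7.198 in.
M_n = C_f(d − h_f/2) + (T − C_f)(d − a_w/2) = 156.1 × (21 − 1.8) + 458.9 × (21 − 3.599) = 2997.1 + 7985.3 = 10982.4 kip·in.
M_n = 10982.4/12 = 915.20 kip·ft.

M_n ≈ 915 kip·ft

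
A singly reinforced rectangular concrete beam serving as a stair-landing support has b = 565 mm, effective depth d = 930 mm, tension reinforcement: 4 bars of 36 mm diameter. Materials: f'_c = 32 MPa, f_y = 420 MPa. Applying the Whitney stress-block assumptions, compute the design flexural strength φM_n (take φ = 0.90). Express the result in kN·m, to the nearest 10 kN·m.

A_s = 4 × 1018 = 4072 mm².
T = A_s f_y = 4072 × 420 = 1710240 N = 1710.24 kN.
From C = T: a = T/(0.85 f'_c b) = 1710240/(0.85 × 32 × 565) = 111.29 mm.
M_n = T(d − a/2) = 1710.24 kN × (930 − 55.645) mm = 1495.36 kN·m.
φM_n = 0.90 × 1495.36 = 1345.82 kN·m.

φM_n ≈ 1350 kN·m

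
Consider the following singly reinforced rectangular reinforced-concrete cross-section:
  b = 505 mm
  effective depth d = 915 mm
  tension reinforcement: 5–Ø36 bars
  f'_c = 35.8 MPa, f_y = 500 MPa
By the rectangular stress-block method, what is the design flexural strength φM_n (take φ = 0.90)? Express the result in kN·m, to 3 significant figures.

φM_n ≈ 1910 kN·m

A_s = 5 × 1018 = 5090 mm².
T = A_s f_y = 5090 × 500 = 2545000 N = 2545 kN.
From C = T: a = T/(0.85 f'_c b) = 2545000/(0.85 × 35.8 × 505) = 165.61 mm.
M_n = T(d − a/2) = 2545 kN × (915 − 82.805) mm = 2117.94 kN·m.
φM_n = 0.90 × 2117.94 = 1906.15 kN·m.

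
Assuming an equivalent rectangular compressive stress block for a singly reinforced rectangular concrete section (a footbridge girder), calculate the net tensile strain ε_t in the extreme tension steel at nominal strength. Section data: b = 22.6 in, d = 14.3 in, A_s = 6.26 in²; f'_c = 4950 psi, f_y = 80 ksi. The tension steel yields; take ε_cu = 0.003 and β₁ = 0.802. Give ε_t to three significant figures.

a = A_s f_y/(0.85 f'_c b) = 5.267 in.
β₁ = 0.802, so c = a/β₁ = 5.267/0.802 = 6.567 in.
From the linear strain diagram with ε_cu = 0.003: ε_t = 0.003 (d − c)/c = 0.003 × (14.3 − 6.567)/6.567 = 0.00353.
ε_t < 0.004 — the section is over-reinforced for flexure under ACI limits.

ε_t ≈ 0.00353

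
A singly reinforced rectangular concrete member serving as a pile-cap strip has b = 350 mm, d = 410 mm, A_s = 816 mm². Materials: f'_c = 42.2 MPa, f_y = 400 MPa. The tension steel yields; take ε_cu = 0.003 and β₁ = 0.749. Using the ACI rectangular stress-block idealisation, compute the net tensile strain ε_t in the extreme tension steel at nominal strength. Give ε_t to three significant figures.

ε_t ≈ 0.0324

a = A_s f_y/(0.85 f'_c b) = 26.00 mm.
β₁ = 0.749, so c = a/β₁ = 26.00/0.749 = 34.71 mm.
From the linear strain diagram with ε_cu = 0.003: ε_t = 0.003 (d − c)/c = 0.003 × (410 − 34.71)/34.71 = 0.0324.
Since ε_t ≥ 0.005, the section is tension-controlled.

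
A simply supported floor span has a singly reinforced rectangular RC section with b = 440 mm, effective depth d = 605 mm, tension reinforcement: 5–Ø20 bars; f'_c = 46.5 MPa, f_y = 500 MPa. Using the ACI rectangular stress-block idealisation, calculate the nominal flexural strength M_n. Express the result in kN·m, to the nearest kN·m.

M_n ≈ 457 kN·m

A_s = 5 × 314 = 1570 mm².
T = A_s f_y = 1570 × 500 = 785000 N = 785 kN.
From C = T: a = T/(0.85 f'_c b) = 785000/(0.85 × 46.5 × 440) = 45.14 mm.
M_n = T(d − a/2) = 785 kN × (605 − 22.57) mm = 457.21 kN·m.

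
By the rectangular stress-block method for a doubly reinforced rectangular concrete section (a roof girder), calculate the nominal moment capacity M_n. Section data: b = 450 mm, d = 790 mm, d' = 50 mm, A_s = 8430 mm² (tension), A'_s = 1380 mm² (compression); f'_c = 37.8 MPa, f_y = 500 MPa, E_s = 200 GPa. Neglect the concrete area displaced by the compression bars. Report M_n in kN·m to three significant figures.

M_n ≈ 2870 kN·m

Assume both tension and compression steel yield.
Net tension couple steel: A_s − A'_s = 7050 mm².
a = (A_s − A'_s) f_y / (0.85 f'_c b) = 3525000/(0.85 × 37.8 × 450) = 243.80 mm.
c = a/β₁ = 243.80/0.78 = 312.56 mm; ε'_s = 0.003(c − d')/c = 0.0025 ≥ f_y/E_s = 0.0025, so compression steel does yield.
M_n = (A_s − A'_s) f_y (d − a/2) + A'_s f_y (d − d') = [3525000 × (790 − 121.9) + 690000 × (790 − 50)] × 10⁻⁶ = 2355.05 + 510.60 = 2865.65 kN·m.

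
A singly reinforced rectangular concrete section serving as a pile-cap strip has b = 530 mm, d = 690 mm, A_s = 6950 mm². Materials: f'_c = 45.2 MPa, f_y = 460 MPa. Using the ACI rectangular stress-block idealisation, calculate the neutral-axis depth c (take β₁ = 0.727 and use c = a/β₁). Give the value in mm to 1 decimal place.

T = A_s f_y = 6950 × 460 = 3197000 N = 3197 kN.
Setting C = 0.85 f'_c a b equal to T: a = 3197000/(0.85 × 45.2 × 530) = 157.004 mm.
With β₁ = 0.727, c = a/β₁ = 157.004/0.727 = 216.0 mm.

c ≈ 216.0 mm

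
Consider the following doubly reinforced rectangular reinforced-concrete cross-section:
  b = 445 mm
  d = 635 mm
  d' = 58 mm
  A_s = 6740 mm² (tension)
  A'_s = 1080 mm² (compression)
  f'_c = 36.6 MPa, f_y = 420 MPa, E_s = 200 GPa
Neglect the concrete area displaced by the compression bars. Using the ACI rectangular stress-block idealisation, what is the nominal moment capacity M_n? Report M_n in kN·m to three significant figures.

M_n ≈ 1570 kN·m

Assume both tension and compression steel yield.
Net tension couple steel: A_s − A'_s = 5660 mm².
a = (A_s − A'_s) f_y / (0.85 f'_c b) = 2377200/(0.85 × 36.6 × 445) = 171.71 mm.
c = a/β₁ = 171.71/0.789 = 217.63 mm; ε'_s = 0.003(c − d')/c = 0.0022 ≥ f_y/E_s = 0.0021, so compression steel does yield.
M_n = (A_s − A'_s) f_y (d − a/2) + A'_s f_y (d − d') = [2377200 × (635 − 85.855) + 453600 × (635 − 58)] × 10⁻⁶ = 1305.43 + 261.73 = 1567.16 kN·m.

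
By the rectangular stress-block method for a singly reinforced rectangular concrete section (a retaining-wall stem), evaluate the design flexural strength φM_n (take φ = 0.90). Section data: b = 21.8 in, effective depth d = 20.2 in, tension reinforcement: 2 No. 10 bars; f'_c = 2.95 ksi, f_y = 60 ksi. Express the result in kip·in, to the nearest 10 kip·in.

φM_n ≈ 2580 kip·in

A_s = 2 × 1.27 = 2.54 in².
T = A_s f_y = 2.54 × 60 = 152.4 kips.
a = T/(0.85 f'_c b) = 152.4/(0.85 × 2.95 × 21.8) = 2.788 in.
M_n = T(d − a/2) = 152.4 × (20.2 − 1.394) = 2866.0 kip·in.
φM_n = 0.90 × 2866.0 = 2579.4 kip·in.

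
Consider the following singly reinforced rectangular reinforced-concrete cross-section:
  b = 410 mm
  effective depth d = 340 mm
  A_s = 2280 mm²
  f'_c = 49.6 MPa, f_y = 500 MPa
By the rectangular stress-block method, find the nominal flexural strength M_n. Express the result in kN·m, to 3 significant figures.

M_n ≈ 350 kN·m

T = A_s f_y = 2280 × 500 = 1140000 N = 1140 kN.
From C = T: a = T/(0.85 f'_c b) = 1140000/(0.85 × 49.6 × 410) = 65.95 mm.
M_n = T(d − a/2) = 1140 kN × (340 − 32.975) mm = 350.01 kN·m.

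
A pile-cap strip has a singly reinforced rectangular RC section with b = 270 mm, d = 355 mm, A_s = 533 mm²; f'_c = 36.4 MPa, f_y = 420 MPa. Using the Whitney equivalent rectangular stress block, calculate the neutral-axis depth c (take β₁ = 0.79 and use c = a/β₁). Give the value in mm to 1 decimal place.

T = A_s f_y = 533 × 420 = 223860 N = 223.86 kN.
Setting C = 0.85 f'_c a b equal to T: a = 223860/(0.85 × 36.4 × 270) = 26.797 mm.
With β₁ = 0.79, c = a/β₁ = 26.797/0.79 = 33.9 mm.

c ≈ 33.9 mm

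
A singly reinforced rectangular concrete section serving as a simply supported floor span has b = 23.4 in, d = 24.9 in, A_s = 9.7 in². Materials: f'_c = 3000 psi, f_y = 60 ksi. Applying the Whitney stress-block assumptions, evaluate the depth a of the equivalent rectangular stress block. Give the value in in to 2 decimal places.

a ≈ 9.75 in

T = A_s f_y = 9.7 × 60 = 582 kips.
a = T/(0.85 f'_c b) = 582/(0.85 × 3 × 23.4) = 9.75 in.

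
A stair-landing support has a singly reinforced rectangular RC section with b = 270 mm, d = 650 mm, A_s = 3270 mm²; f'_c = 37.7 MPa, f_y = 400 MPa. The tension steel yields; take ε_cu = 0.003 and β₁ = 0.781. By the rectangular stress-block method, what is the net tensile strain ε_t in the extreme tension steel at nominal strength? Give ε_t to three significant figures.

ε_t ≈ 0.00707

a = A_s f_y/(0.85 f'_c b) = 151.18 mm.
β₁ = 0.781, so c = a/β₁ = 151.18/0.781 = 193.57 mm.
From the linear strain diagram with ε_cu = 0.003: ε_t = 0.003 (d − c)/c = 0.003 × (650 − 193.57)/193.57 = 0.00707.
Since ε_t ≥ 0.005, the section is tension-controlled.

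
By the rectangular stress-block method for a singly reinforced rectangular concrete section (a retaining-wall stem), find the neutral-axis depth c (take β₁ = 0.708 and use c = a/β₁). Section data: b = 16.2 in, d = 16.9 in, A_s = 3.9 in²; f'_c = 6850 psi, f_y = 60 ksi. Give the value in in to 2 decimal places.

c ≈ 3.50 in

T = A_s f_y = 3.9 × 60 = 234 kips.
a = T/(0.85 f'_c b) = 234/(0.85 × 6.85 × 16.2) = 2.4808 in.
With β₁ = 0.708, c = a/β₁ = 2.4808/0.708 = 3.50 in.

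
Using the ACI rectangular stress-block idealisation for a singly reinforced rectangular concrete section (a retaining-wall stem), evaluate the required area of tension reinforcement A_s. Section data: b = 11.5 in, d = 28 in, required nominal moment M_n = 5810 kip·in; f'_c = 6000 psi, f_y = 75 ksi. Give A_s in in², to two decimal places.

A_s ≈ 2.97 in²

From M_n = 0.85 f'_c a b (d − a/2):
a = d − √(d² − 2M_n/(0.85 f'_c b)) = 28 − √(28² − 2 × 5810/(0.85 × 6 × 11.5)) = 3.795 in.
A_s = 0.85 f'_c a b / f_y = 0.85 × 6 × 3.795 × 11.5 / 75 = 2.968 in².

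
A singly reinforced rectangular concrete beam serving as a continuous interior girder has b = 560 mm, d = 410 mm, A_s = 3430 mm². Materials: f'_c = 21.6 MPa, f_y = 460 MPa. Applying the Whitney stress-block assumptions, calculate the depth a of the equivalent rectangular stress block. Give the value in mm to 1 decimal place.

T = A_s f_y = 3430 × 460 = 1577800 N = 1577.8 kN.
Setting C = 0.85 f'_c a b equal to T: a = 1577800/(0.85 × 21.6 × 560) = 153.5 mm.

a ≈ 153.5 mm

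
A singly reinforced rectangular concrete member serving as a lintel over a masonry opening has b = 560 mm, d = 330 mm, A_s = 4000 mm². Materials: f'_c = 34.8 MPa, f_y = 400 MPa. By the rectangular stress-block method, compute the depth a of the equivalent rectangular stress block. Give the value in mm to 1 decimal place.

T = A_s f_y = 4000 × 400 = 1600000 N = 1600 kN.
Setting C = 0.85 f'_c a b equal to T: a = 1600000/(0.85 × 34.8 × 560) = 96.6 mm.

a ≈ 96.6 mm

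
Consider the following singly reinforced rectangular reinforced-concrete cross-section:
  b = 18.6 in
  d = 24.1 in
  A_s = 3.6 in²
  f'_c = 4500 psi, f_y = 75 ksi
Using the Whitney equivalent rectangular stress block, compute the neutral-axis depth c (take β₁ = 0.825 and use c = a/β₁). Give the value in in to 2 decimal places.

T = A_s f_y = 3.6 × 75 = 270 kips.
a = T/(0.85 f'_c b) = 270/(0.85 × 4.5 × 18.6) = 3.7951 in.
With β₁ = 0.825, c = a/β₁ = 3.7951/0.825 = 4.60 in.

c ≈ 4.60 in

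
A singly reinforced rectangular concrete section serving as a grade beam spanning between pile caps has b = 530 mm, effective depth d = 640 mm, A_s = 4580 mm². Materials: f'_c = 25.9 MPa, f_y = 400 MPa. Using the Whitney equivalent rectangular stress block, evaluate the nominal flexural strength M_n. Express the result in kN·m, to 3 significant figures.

M_n ≈ 1030 kN·m

T = A_s f_y = 4580 × 400 = 1832000 N = 1832 kN.
From C = T: a = T/(0.85 f'_c b) = 1832000/(0.85 × 25.9 × 530) = 157.01 mm.
M_n = T(d − a/2) = 1832 kN × (640 − 78.505) mm = 1028.66 kN·m.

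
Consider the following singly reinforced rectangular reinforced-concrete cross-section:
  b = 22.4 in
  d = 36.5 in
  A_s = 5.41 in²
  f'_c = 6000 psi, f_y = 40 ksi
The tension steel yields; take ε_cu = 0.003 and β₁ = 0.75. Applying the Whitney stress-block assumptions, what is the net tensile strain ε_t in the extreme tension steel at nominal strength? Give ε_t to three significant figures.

a = A_s f_y/(0.85 f'_c b) = 1.894 in.
β₁ = 0.75, so c = a/β₁ = 1.894/0.75 = 2.525 in.
From the linear strain diagram with ε_cu = 0.003: ε_t = 0.003 (d − c)/c = 0.003 × (36.5 − 2.525)/2.525 = 0.0404.
Since ε_t ≥ 0.005, the section is tension-controlled.

ε_t ≈ 0.0404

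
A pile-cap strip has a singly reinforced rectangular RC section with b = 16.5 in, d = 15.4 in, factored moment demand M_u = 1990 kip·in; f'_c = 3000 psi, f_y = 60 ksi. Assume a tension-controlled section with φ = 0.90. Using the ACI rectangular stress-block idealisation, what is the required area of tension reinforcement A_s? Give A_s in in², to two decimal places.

M_n = M_u/φ = 1990/0.90 = 2211.11 kip·in.
From M_n = 0.85 f'_c a b (d − a/2):
a = d − √(d² − 2M_n/(0.85 f'_c b)) = 15.4 − √(15.4² − 2 × 2211.11/(0.85 × 3 × 16.5)) = 3.908 in.
A_s = 0.85 f'_c a b / f_y = 0.85 × 3 × 3.908 × 16.5 / 60 = 2.740 in².

A_s ≈ 2.74 in²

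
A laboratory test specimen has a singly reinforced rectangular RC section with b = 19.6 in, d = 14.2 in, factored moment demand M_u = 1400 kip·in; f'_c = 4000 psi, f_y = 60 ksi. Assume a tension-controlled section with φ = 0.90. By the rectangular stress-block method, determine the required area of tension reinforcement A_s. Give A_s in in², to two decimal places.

M_n = M_u/φ = 1400/0.90 = 1555.56 kip·in.
From M_n = 0.85 f'_c a b (d − a/2):
a = d − √(d² − 2M_n/(0.85 f'_c b)) = 14.2 − √(14.2² − 2 × 1555.56/(0.85 × 4 × 19.6)) = 1.752 in.
A_s = 0.85 f'_c a b / f_y = 0.85 × 4 × 1.752 × 19.6 / 60 = 1.946 in².

A_s ≈ 1.95 in²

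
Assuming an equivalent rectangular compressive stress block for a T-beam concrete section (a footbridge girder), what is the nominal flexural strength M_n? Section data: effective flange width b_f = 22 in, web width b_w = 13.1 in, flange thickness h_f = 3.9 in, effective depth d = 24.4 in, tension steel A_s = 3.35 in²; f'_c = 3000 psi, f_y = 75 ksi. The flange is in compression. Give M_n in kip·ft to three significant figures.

Tension: T = A_s f_y = 3.35 × 75 = 251.25 kips.
Try a within the flange: a = T/(0.85 f'_c b_f) = 251.25/(0.85 × 3 × 22) = 4.479 in.
a = 4.479 > h_f = 3.9 in: the block extends into the web. Split into flange-overhang and web parts.
C_f = 0.85 f'_c (b_f − b_w) h_f = 0.85 × 3 × (22 − 13.1) × 3.9 = 88.5 kips.
Remaining web compression depth: a_w = (T − C_f)/(0.85 f'_c b_w) = (251.25 − 88.5)/(0.85 × 3 × 13.1) = 4.872 in.
M_n = C_f(d − h_f/2) + (T − C_f)(d − a_w/2) = 88.5 × (24.4 − 1.95) + 162.75 × (24.4 − 2.436) = 1986.8 + 3574.6 = 5561.4 kip·in.
M_n = 5561.4/12 = 463.45 kip·ft.

M_n ≈ 463 kip·ft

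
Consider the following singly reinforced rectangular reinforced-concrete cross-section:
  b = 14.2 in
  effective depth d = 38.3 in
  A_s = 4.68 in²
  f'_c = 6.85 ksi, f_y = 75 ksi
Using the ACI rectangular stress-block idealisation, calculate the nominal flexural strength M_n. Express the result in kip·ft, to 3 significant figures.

M_n ≈ 1060 kip·ft

T = A_s f_y = 4.68 × 75 = 351 kips.
a = T/(0.85 f'_c b) = 351/(0.85 × 6.85 × 14.2) = 4.245 in.
M_n = T(d − a/2) = 351 × (38.3 − 2.1225) = 12698.3 kip·in = 12698.3/12 = 1058.19 kip·ft.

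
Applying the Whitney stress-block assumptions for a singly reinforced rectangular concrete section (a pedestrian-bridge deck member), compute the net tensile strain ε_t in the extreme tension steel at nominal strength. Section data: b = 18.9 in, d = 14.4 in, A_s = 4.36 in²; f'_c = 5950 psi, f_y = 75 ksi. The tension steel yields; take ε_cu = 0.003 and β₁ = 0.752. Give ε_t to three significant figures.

ε_t ≈ 0.00650

a = A_s f_y/(0.85 f'_c b) = 3.421 in.
β₁ = 0.752, so c = a/β₁ = 3.421/0.752 = 4.549 in.
From the linear strain diagram with ε_cu = 0.003: ε_t = 0.003 (d − c)/c = 0.003 × (14.4 − 4.549)/4.549 = 0.00650.
Since ε_t ≥ 0.005, the section is tension-controlled.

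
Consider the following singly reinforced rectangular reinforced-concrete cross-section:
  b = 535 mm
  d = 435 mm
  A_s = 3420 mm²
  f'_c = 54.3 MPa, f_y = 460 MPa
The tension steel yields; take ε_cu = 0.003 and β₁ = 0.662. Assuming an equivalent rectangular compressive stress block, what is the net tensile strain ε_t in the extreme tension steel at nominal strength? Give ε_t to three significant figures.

a = A_s f_y/(0.85 f'_c b) = 63.71 mm.
β₁ = 0.662, so c = a/β₁ = 63.71/0.662 = 96.24 mm.
From the linear strain diagram with ε_cu = 0.003: ε_t = 0.003 (d − c)/c = 0.003 × (435 − 96.24)/96.24 = 0.0106.
Since ε_t ≥ 0.005, the section is tension-controlled.

ε_t ≈ 0.0106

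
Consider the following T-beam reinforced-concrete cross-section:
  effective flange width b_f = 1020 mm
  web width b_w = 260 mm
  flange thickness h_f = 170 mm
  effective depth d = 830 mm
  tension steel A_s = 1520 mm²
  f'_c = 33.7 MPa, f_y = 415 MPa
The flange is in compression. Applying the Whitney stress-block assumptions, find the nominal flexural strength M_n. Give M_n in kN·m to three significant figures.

M_n ≈ 517 kN·m

Tension: T = A_s f_y = 1520 × 415 = 630800 N.
Try a within the flange: a = T/(0.85 f'_c b_f) = 630800/(0.85 × 33.7 × 1020) = 21.59 mm.
Since a = 21.59 ≤ h_f = 170 mm, the stress block lies entirely in the flange; analyse as a rectangular beam of width b_f.
M_n = T(d − a/2) = 630800 × (830 − 10.795) = 516.75 × 10⁶ N·mm.
M_n = 516.75 kN·m.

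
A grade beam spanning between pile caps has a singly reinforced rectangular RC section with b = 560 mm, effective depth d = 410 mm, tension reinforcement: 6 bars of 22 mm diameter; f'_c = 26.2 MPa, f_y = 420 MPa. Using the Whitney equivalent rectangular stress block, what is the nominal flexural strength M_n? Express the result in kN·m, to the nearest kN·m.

A_s = 6 × 380 = 2280 mm².
T = A_s f_y = 2280 × 420 = 957600 N = 957.6 kN.
From C = T: a = T/(0.85 f'_c b) = 957600/(0.85 × 26.2 × 560) = 76.78 mm.
M_n = T(d − a/2) = 957.6 kN × (410 − 38.39) mm = 355.85 kN·m.

M_n ≈ 356 kN·m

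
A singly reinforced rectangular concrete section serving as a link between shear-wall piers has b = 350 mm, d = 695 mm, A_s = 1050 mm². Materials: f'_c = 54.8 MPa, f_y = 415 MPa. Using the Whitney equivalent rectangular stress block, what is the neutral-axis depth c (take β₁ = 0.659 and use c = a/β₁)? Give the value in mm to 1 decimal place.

c ≈ 40.6 mm

T = A_s f_y = 1050 × 415 = 435750 N = 435.75 kN.
Setting C = 0.85 f'_c a b equal to T: a = 435750/(0.85 × 54.8 × 350) = 26.728 mm.
With β₁ = 0.659, c = a/β₁ = 26.728/0.659 = 40.6 mm.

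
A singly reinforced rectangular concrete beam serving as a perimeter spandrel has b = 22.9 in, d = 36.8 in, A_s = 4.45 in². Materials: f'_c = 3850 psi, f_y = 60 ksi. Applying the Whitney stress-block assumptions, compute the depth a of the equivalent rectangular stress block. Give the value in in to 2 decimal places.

T = A_s f_y = 4.45 × 60 = 267 kips.
a = T/(0.85 f'_c b) = 267/(0.85 × 3.85 × 22.9) = 3.56 in.

a ≈ 3.56 in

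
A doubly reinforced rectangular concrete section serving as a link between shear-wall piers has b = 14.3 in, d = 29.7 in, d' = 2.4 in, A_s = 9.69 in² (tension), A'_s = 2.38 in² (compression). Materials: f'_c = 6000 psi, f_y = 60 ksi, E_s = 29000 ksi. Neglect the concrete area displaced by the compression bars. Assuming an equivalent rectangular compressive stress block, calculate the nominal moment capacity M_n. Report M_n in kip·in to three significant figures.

M_n ≈ 15600 kip·in

Assume both steels yield.
a = (A_s − A'_s) f_y/(0.85 f'_c b) = (9.69 − 2.38) × 60/(0.85 × 6 × 14.3) = 6.014 in.
c = a/β₁ = 6.014/0.75 = 8.019 in; ε'_s = 0.003(c − d')/c = 0.0021 ≥ ε_y = 0.0021, so the compression steel yields.
M_n = (A_s − A'_s) f_y (d − a/2) + A'_s f_y (d − d') = 438.6 × (29.7 − 3.007) + 142.8 × (29.7 − 2.4) = 11707.5 + 3898.4 = 15605.9 kip·in.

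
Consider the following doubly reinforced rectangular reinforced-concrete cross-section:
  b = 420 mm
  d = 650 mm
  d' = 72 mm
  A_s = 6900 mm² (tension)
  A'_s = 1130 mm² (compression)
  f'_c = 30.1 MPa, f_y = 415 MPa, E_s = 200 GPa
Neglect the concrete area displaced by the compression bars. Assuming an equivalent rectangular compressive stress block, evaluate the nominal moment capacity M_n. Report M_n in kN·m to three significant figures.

M_n ≈ 1560 kN·m

Assume both tension and compression steel yield.
Net tension couple steel: A_s − A'_s = 5770 mm².
a = (A_s − A'_s) f_y / (0.85 f'_c b) = 2394550/(0.85 × 30.1 × 420) = 222.84 mm.
c = a/β₁ = 222.84/0.835 = 266.87 mm; ε'_s = 0.003(c − d')/c = 0.0022 ≥ f_y/E_s = 0.0021, so compression steel does yield.
M_n = (A_s − A'_s) f_y (d − a/2) + A'_s f_y (d − d') = [2394550 × (650 − 111.42) + 468950 × (650 − 72)] × 10⁻⁶ = 1289.66 + 271.05 = 1560.71 kN·m.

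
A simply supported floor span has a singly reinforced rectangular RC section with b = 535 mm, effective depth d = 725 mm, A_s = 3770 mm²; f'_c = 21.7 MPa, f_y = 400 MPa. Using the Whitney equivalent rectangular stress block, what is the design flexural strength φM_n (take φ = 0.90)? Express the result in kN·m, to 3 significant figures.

T = A_s f_y = 3770 × 400 = 1508000 N = 1508 kN.
From C = T: a = T/(0.85 f'_c b) = 1508000/(0.85 × 21.7 × 535) = 152.82 mm.
M_n = T(d − a/2) = 1508 kN × (725 − 76.41) mm = 978.07 kN·m.
φM_n = 0.90 × 978.07 = 880.26 kN·m.

φM_n ≈ 880 kN·m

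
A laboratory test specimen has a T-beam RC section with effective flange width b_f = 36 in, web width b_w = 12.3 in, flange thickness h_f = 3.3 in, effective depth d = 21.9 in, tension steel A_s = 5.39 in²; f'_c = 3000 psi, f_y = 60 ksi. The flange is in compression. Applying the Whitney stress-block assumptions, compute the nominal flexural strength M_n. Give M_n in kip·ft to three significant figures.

M_n ≈ 542 kip·ft

Tension: T = A_s f_y = 5.39 × 60 = 323.4 kips.
Try a within the flange: a = T/(0.85 f'_c b_f) = 323.4/(0.85 × 3 × 36) = 3.523 in.
a = 3.523 > h_f = 3.3 in: the block extends into the web. Split into flange-overhang and web parts.
C_f = 0.85 f'_c (b_f − b_w) h_f = 0.85 × 3 × (36 − 12.3) × 3.3 = 199.4 kips.
Remaining web compression depth: a_w = (T − C_f)/(0.85 f'_c b_w) = (323.4 − 199.4)/(0.85 × 3 × 12.3) = 3.953 in.
M_n = C_f(d − h_f/2) + (T − C_f)(d − a_w/2) = 199.4 × (21.9 − 1.65) + 124 × (21.9 − 1.9765) = 4037.9 + 2470.5 = 6508.4 kip·in.
M_n = 6508.4/12 = 542.37 kip·ft.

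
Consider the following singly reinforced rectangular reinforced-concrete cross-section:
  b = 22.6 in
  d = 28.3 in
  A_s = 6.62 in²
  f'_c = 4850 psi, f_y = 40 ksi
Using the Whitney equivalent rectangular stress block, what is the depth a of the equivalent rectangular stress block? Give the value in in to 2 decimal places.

a ≈ 2.84 in

T = A_s f_y = 6.62 × 40 = 264.8 kips.
a = T/(0.85 f'_c b) = 264.8/(0.85 × 4.85 × 22.6) = 2.84 in.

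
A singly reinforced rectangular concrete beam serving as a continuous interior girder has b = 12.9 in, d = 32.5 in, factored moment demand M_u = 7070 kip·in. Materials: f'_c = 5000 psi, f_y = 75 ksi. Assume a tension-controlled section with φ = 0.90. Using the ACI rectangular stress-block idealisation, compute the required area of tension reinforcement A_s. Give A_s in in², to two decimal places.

M_n = M_u/φ = 7070/0.90 = 7855.56 kip·in.
From M_n = 0.85 f'_c a b (d − a/2):
a = d − √(d² − 2M_n/(0.85 f'_c b)) = 32.5 − √(32.5² − 2 × 7855.56/(0.85 × 5 × 12.9)) = 4.757 in.
A_s = 0.85 f'_c a b / f_y = 0.85 × 5 × 4.757 × 12.9 / 75 = 3.477 in².

A_s ≈ 3.48 in²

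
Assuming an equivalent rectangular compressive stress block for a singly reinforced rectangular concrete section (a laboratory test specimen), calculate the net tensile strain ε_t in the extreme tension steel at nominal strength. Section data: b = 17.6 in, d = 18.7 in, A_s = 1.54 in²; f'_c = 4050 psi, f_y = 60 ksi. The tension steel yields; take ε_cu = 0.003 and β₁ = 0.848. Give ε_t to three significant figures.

ε_t ≈ 0.0282

a = A_s f_y/(0.85 f'_c b) = 1.525 in.
β₁ = 0.848, so c = a/β₁ = 1.525/0.848 = 1.798 in.
From the linear strain diagram with ε_cu = 0.003: ε_t = 0.003 (d − c)/c = 0.003 × (18.7 − 1.798)/1.798 = 0.0282.
Since ε_t ≥ 0.005, the section is tension-controlled.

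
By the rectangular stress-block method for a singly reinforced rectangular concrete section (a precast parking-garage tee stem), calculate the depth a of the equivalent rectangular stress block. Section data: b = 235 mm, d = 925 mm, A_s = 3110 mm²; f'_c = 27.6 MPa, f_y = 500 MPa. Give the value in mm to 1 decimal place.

T = A_s f_y = 3110 × 500 = 1555000 N = 1555 kN.
Setting C = 0.85 f'_c a b equal to T: a = 1555000/(0.85 × 27.6 × 235) = 282.1 mm.

a ≈ 282.1 mm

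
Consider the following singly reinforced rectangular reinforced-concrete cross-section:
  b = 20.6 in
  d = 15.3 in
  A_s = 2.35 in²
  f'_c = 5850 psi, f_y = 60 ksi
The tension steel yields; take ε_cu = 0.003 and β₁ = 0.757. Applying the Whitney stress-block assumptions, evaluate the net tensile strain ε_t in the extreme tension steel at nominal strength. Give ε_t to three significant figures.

ε_t ≈ 0.0222

a = A_s f_y/(0.85 f'_c b) = 1.377 in.
β₁ = 0.757, so c = a/β₁ = 1.377/0.757 = 1.819 in.
From the linear strain diagram with ε_cu = 0.003: ε_t = 0.003 (d − c)/c = 0.003 × (15.3 − 1.819)/1.819 = 0.0222.
Since ε_t ≥ 0.005, the section is tension-controlled.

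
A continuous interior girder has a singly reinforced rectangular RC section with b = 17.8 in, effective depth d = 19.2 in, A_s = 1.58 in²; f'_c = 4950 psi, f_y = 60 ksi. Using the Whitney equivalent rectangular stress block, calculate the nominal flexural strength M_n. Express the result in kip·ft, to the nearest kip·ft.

T = A_s f_y = 1.58 × 60 = 94.8 kips.
a = T/(0.85 f'_c b) = 94.8/(0.85 × 4.95 × 17.8) = 1.266 in.
M_n = T(d − a/2) = 94.8 × (19.2 − 0.633) = 1760.2 kip·in = 1760.2/12 = 146.68 kip·ft.

M_n ≈ 147 kip·ft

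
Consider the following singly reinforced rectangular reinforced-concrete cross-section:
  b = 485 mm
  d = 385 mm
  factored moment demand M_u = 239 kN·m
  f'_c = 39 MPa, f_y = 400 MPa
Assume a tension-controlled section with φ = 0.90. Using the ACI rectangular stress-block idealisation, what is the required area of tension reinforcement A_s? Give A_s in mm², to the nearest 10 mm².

M_n = M_u/φ = 239/0.90 = 265.556 kN·m.
With M_n = 0.85 f'_c a b (d − a/2), solve the quadratic for a:
a = d − √(d² − 2M_n/(0.85 f'_c b)) = 385 − √(385² − 2 × 265.556×10⁶/(0.85 × 39 × 485)) = 45.60 mm.
A_s = 0.85 f'_c a b / f_y = 0.85 × 39 × 45.60 × 485 / 400 = 1832.9 mm².

A_s ≈ 1830 mm²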